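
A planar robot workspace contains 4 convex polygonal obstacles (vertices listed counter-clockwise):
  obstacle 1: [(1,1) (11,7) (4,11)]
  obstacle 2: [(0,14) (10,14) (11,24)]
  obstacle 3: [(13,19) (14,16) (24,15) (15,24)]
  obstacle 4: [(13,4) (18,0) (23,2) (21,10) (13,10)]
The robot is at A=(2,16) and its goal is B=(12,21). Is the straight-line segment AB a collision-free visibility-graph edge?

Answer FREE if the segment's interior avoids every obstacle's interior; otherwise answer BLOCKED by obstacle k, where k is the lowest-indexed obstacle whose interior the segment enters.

BLOCKED by obstacle 2

Obstacle 1 [(1,1) (11,7) (4,11)]:
  edge (1,1)–(11,7): clear
  edge (11,7)–(4,11): clear
  edge (4,11)–(1,1): clear
  midpoint (7,37/2) outside
  → clear
Obstacle 2 [(0,14) (10,14) (11,24)]:
  edge (0,14)–(10,14): clear
  edge (10,14)–(11,24): crosses AB
  edge (11,24)–(0,14): crosses AB
  → BLOCKED
Obstacle 3 [(13,19) (14,16) (24,15) (15,24)]:
  edge (13,19)–(14,16): clear
  edge (14,16)–(24,15): clear
  edge (24,15)–(15,24): clear
  edge (15,24)–(13,19): clear
  midpoint (7,37/2) outside
  → clear
Obstacle 4 [(13,4) (18,0) (23,2) (21,10) (13,10)]:
  edge (13,4)–(18,0): clear
  edge (18,0)–(23,2): clear
  edge (23,2)–(21,10): clear
  edge (21,10)–(13,10): clear
  edge (13,10)–(13,4): clear
  midpoint (7,37/2) outside
  → clear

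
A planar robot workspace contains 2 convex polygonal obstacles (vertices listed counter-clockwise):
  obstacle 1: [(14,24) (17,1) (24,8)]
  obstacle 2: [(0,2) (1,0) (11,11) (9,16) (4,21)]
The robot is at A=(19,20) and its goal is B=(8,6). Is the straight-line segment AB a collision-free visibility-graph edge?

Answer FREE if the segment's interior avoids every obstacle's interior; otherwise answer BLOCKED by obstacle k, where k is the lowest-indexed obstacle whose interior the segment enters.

BLOCKED by obstacle 1

Obstacle 1 [(14,24) (17,1) (24,8)]:
  edge (14,24)–(17,1): crosses AB
  edge (17,1)–(24,8): clear
  edge (24,8)–(14,24): crosses AB
  → BLOCKED
Obstacle 2 [(0,2) (1,0) (11,11) (9,16) (4,21)]:
  edge (0,2)–(1,0): clear
  edge (1,0)–(11,11): clear
  edge (11,11)–(9,16): clear
  edge (9,16)–(4,21): clear
  edge (4,21)–(0,2): clear
  midpoint (27/2,13) outside
  → clear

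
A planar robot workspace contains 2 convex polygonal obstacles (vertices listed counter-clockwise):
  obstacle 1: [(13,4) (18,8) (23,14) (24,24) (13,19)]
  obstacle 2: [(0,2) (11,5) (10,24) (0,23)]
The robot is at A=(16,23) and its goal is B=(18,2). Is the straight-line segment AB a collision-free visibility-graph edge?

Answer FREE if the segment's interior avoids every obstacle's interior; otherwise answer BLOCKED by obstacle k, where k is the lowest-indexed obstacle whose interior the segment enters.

Obstacle 1 [(13,4) (18,8) (23,14) (24,24) (13,19)]:
  edge (13,4)–(18,8): crosses AB
  edge (18,8)–(23,14): clear
  edge (23,14)–(24,24): clear
  edge (24,24)–(13,19): crosses AB
  edge (13,19)–(13,4): clear
  → BLOCKED
Obstacle 2 [(0,2) (11,5) (10,24) (0,23)]:
  edge (0,2)–(11,5): clear
  edge (11,5)–(10,24): clear
  edge (10,24)–(0,23): clear
  edge (0,23)–(0,2): clear
  midpoint (17,25/2) outside
  → clear

BLOCKED by obstacle 1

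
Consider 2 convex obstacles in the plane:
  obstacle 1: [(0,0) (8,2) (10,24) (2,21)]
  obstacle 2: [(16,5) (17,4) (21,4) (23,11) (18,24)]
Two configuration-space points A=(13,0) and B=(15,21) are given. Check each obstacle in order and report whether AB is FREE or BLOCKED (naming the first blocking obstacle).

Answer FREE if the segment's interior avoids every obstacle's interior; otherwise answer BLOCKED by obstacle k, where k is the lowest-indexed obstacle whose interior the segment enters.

Obstacle 1 [(0,0) (8,2) (10,24) (2,21)]:
  edge (0,0)–(8,2): clear
  edge (8,2)–(10,24): clear
  edge (10,24)–(2,21): clear
  edge (2,21)–(0,0): clear
  midpoint (14,21/2) outside
  → clear
Obstacle 2 [(16,5) (17,4) (21,4) (23,11) (18,24)]:
  edge (16,5)–(17,4): clear
  edge (17,4)–(21,4): clear
  edge (21,4)–(23,11): clear
  edge (23,11)–(18,24): clear
  edge (18,24)–(16,5): clear
  midpoint (14,21/2) outside
  → clear

FREE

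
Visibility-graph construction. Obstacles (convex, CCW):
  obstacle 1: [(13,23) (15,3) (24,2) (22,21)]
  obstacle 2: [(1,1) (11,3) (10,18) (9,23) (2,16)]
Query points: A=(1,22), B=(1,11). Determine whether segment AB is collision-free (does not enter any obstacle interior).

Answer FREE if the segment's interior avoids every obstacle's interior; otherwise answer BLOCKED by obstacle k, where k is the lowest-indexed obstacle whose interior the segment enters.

FREE

Obstacle 1 [(13,23) (15,3) (24,2) (22,21)]:
  edge (13,23)–(15,3): clear
  edge (15,3)–(24,2): clear
  edge (24,2)–(22,21): clear
  edge (22,21)–(13,23): clear
  midpoint (1,33/2) outside
  → clear
Obstacle 2 [(1,1) (11,3) (10,18) (9,23) (2,16)]:
  edge (1,1)–(11,3): clear
  edge (11,3)–(10,18): clear
  edge (10,18)–(9,23): clear
  edge (9,23)–(2,16): clear
  edge (2,16)–(1,1): clear
  midpoint (1,33/2) outside
  → clear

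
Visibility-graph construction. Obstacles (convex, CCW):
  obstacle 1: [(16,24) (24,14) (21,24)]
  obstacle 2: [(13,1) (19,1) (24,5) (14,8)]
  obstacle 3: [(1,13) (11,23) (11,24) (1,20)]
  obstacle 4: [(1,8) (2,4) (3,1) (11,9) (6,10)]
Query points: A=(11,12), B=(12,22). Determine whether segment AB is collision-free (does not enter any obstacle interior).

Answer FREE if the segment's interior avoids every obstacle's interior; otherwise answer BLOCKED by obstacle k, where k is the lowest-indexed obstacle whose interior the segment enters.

Obstacle 1 [(16,24) (24,14) (21,24)]:
  edge (16,24)–(24,14): clear
  edge (24,14)–(21,24): clear
  edge (21,24)–(16,24): clear
  midpoint (23/2,17) outside
  → clear
Obstacle 2 [(13,1) (19,1) (24,5) (14,8)]:
  edge (13,1)–(19,1): clear
  edge (19,1)–(24,5): clear
  edge (24,5)–(14,8): clear
  edge (14,8)–(13,1): clear
  midpoint (23/2,17) outside
  → clear
Obstacle 3 [(1,13) (11,23) (11,24) (1,20)]:
  edge (1,13)–(11,23): clear
  edge (11,23)–(11,24): clear
  edge (11,24)–(1,20): clear
  edge (1,20)–(1,13): clear
  midpoint (23/2,17) outside
  → clear
Obstacle 4 [(1,8) (2,4) (3,1) (11,9) (6,10)]:
  edge (1,8)–(2,4): clear
  edge (2,4)–(3,1): clear
  edge (3,1)–(11,9): clear
  edge (11,9)–(6,10): clear
  edge (6,10)–(1,8): clear
  midpoint (23/2,17) outside
  → clear

FREE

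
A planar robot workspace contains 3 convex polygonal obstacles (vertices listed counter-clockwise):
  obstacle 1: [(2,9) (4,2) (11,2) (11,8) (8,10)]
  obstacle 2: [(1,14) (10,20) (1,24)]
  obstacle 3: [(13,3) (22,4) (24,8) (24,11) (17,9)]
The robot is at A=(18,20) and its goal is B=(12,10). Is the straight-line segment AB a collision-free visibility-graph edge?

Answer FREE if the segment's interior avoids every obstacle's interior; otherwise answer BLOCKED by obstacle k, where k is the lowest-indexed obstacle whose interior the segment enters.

FREE

Obstacle 1 [(2,9) (4,2) (11,2) (11,8) (8,10)]:
  edge (2,9)–(4,2): clear
  edge (4,2)–(11,2): clear
  edge (11,2)–(11,8): clear
  edge (11,8)–(8,10): clear
  edge (8,10)–(2,9): clear
  midpoint (15,15) outside
  → clear
Obstacle 2 [(1,14) (10,20) (1,24)]:
  edge (1,14)–(10,20): clear
  edge (10,20)–(1,24): clear
  edge (1,24)–(1,14): clear
  midpoint (15,15) outside
  → clear
Obstacle 3 [(13,3) (22,4) (24,8) (24,11) (17,9)]:
  edge (13,3)–(22,4): clear
  edge (22,4)–(24,8): clear
  edge (24,8)–(24,11): clear
  edge (24,11)–(17,9): clear
  edge (17,9)–(13,3): clear
  midpoint (15,15) outside
  → clear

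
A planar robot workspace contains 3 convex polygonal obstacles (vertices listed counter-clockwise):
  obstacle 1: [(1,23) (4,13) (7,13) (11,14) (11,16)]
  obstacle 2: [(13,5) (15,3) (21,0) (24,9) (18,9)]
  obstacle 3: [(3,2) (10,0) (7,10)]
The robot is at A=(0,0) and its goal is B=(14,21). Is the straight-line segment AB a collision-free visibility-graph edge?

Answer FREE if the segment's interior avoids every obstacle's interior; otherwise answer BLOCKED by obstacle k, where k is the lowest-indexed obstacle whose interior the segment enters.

Obstacle 1 [(1,23) (4,13) (7,13) (11,14) (11,16)]:
  edge (1,23)–(4,13): clear
  edge (4,13)–(7,13): clear
  edge (7,13)–(11,14): crosses AB
  edge (11,14)–(11,16): clear
  edge (11,16)–(1,23): crosses AB
  → BLOCKED
Obstacle 2 [(13,5) (15,3) (21,0) (24,9) (18,9)]:
  edge (13,5)–(15,3): clear
  edge (15,3)–(21,0): clear
  edge (21,0)–(24,9): clear
  edge (24,9)–(18,9): clear
  edge (18,9)–(13,5): clear
  midpoint (7,21/2) outside
  → clear
Obstacle 3 [(3,2) (10,0) (7,10)]:
  edge (3,2)–(10,0): clear
  edge (10,0)–(7,10): clear
  edge (7,10)–(3,2): clear
  midpoint (7,21/2) outside
  → clear

BLOCKED by obstacle 1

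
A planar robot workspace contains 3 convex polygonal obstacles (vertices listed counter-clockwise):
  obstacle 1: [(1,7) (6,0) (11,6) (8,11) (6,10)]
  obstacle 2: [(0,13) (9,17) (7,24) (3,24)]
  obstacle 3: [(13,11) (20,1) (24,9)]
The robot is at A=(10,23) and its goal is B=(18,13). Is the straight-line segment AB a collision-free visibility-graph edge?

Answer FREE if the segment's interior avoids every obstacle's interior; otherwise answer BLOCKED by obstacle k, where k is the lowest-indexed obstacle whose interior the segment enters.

Obstacle 1 [(1,7) (6,0) (11,6) (8,11) (6,10)]:
  edge (1,7)–(6,0): clear
  edge (6,0)–(11,6): clear
  edge (11,6)–(8,11): clear
  edge (8,11)–(6,10): clear
  edge (6,10)–(1,7): clear
  midpoint (14,18) outside
  → clear
Obstacle 2 [(0,13) (9,17) (7,24) (3,24)]:
  edge (0,13)–(9,17): clear
  edge (9,17)–(7,24): clear
  edge (7,24)–(3,24): clear
  edge (3,24)–(0,13): clear
  midpoint (14,18) outside
  → clear
Obstacle 3 [(13,11) (20,1) (24,9)]:
  edge (13,11)–(20,1): clear
  edge (20,1)–(24,9): clear
  edge (24,9)–(13,11): clear
  midpoint (14,18) outside
  → clear

FREE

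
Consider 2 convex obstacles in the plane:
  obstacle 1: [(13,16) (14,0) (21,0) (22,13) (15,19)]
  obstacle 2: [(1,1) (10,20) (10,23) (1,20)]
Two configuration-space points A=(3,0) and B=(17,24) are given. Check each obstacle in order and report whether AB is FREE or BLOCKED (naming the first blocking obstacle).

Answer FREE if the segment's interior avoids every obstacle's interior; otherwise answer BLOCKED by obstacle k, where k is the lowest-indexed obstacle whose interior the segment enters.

FREE

Obstacle 1 [(13,16) (14,0) (21,0) (22,13) (15,19)]:
  edge (13,16)–(14,0): clear
  edge (14,0)–(21,0): clear
  edge (21,0)–(22,13): clear
  edge (22,13)–(15,19): clear
  edge (15,19)–(13,16): clear
  midpoint (10,12) outside
  → clear
Obstacle 2 [(1,1) (10,20) (10,23) (1,20)]:
  edge (1,1)–(10,20): clear
  edge (10,20)–(10,23): clear
  edge (10,23)–(1,20): clear
  edge (1,20)–(1,1): clear
  midpoint (10,12) outside
  → clear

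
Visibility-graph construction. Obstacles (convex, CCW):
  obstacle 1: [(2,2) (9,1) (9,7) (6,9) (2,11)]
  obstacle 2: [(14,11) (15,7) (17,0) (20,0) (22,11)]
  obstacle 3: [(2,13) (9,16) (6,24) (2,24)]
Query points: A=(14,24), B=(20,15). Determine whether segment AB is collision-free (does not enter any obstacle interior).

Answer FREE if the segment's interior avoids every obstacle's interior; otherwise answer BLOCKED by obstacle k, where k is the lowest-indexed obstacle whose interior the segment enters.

Obstacle 1 [(2,2) (9,1) (9,7) (6,9) (2,11)]:
  edge (2,2)–(9,1): clear
  edge (9,1)–(9,7): clear
  edge (9,7)–(6,9): clear
  edge (6,9)–(2,11): clear
  edge (2,11)–(2,2): clear
  midpoint (17,39/2) outside
  → clear
Obstacle 2 [(14,11) (15,7) (17,0) (20,0) (22,11)]:
  edge (14,11)–(15,7): clear
  edge (15,7)–(17,0): clear
  edge (17,0)–(20,0): clear
  edge (20,0)–(22,11): clear
  edge (22,11)–(14,11): clear
  midpoint (17,39/2) outside
  → clear
Obstacle 3 [(2,13) (9,16) (6,24) (2,24)]:
  edge (2,13)–(9,16): clear
  edge (9,16)–(6,24): clear
  edge (6,24)–(2,24): clear
  edge (2,24)–(2,13): clear
  midpoint (17,39/2) outside
  → clear

FREE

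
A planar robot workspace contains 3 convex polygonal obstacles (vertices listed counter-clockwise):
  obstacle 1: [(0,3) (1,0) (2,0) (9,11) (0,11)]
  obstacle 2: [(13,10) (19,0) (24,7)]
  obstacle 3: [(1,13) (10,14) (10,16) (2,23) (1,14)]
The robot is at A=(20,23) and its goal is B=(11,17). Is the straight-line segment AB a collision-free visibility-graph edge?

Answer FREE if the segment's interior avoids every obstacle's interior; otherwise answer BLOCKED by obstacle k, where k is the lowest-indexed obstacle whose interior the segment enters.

Obstacle 1 [(0,3) (1,0) (2,0) (9,11) (0,11)]:
  edge (0,3)–(1,0): clear
  edge (1,0)–(2,0): clear
  edge (2,0)–(9,11): clear
  edge (9,11)–(0,11): clear
  edge (0,11)–(0,3): clear
  midpoint (31/2,20) outside
  → clear
Obstacle 2 [(13,10) (19,0) (24,7)]:
  edge (13,10)–(19,0): clear
  edge (19,0)–(24,7): clear
  edge (24,7)–(13,10): clear
  midpoint (31/2,20) outside
  → clear
Obstacle 3 [(1,13) (10,14) (10,16) (2,23) (1,14)]:
  edge (1,13)–(10,14): clear
  edge (10,14)–(10,16): clear
  edge (10,16)–(2,23): clear
  edge (2,23)–(1,14): clear
  edge (1,14)–(1,13): clear
  midpoint (31/2,20) outside
  → clear

FREE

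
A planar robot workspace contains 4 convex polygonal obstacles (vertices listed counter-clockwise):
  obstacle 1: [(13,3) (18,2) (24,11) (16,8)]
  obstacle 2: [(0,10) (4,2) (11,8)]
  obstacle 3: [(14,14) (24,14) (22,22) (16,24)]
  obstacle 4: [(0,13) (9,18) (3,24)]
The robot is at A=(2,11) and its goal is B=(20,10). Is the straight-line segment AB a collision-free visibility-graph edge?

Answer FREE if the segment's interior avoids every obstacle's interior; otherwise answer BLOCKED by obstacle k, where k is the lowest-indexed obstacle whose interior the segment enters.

Obstacle 1 [(13,3) (18,2) (24,11) (16,8)]:
  edge (13,3)–(18,2): clear
  edge (18,2)–(24,11): clear
  edge (24,11)–(16,8): clear
  edge (16,8)–(13,3): clear
  midpoint (11,21/2) outside
  → clear
Obstacle 2 [(0,10) (4,2) (11,8)]:
  edge (0,10)–(4,2): clear
  edge (4,2)–(11,8): clear
  edge (11,8)–(0,10): clear
  midpoint (11,21/2) outside
  → clear
Obstacle 3 [(14,14) (24,14) (22,22) (16,24)]:
  edge (14,14)–(24,14): clear
  edge (24,14)–(22,22): clear
  edge (22,22)–(16,24): clear
  edge (16,24)–(14,14): clear
  midpoint (11,21/2) outside
  → clear
Obstacle 4 [(0,13) (9,18) (3,24)]:
  edge (0,13)–(9,18): clear
  edge (9,18)–(3,24): clear
  edge (3,24)–(0,13): clear
  midpoint (11,21/2) outside
  → clear

FREE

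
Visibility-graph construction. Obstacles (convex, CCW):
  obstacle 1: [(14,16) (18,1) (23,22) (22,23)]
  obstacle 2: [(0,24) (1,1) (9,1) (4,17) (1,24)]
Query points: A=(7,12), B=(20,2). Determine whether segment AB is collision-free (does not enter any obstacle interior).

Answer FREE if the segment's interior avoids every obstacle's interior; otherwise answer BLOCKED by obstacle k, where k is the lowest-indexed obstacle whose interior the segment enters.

Obstacle 1 [(14,16) (18,1) (23,22) (22,23)]:
  edge (14,16)–(18,1): crosses AB
  edge (18,1)–(23,22): crosses AB
  edge (23,22)–(22,23): clear
  edge (22,23)–(14,16): clear
  → BLOCKED
Obstacle 2 [(0,24) (1,1) (9,1) (4,17) (1,24)]:
  edge (0,24)–(1,1): clear
  edge (1,1)–(9,1): clear
  edge (9,1)–(4,17): clear
  edge (4,17)–(1,24): clear
  edge (1,24)–(0,24): clear
  midpoint (27/2,7) outside
  → clear

BLOCKED by obstacle 1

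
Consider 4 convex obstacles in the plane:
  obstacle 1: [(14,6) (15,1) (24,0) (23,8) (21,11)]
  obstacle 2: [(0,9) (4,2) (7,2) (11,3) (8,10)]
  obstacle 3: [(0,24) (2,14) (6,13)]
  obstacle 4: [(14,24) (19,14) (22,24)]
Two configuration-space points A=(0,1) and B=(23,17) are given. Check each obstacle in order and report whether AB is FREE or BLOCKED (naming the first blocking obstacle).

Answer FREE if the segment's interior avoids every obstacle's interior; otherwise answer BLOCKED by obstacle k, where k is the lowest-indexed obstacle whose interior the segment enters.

BLOCKED by obstacle 2

Obstacle 1 [(14,6) (15,1) (24,0) (23,8) (21,11)]:
  edge (14,6)–(15,1): clear
  edge (15,1)–(24,0): clear
  edge (24,0)–(23,8): clear
  edge (23,8)–(21,11): clear
  edge (21,11)–(14,6): clear
  midpoint (23/2,9) outside
  → clear
Obstacle 2 [(0,9) (4,2) (7,2) (11,3) (8,10)]:
  edge (0,9)–(4,2): crosses AB
  edge (4,2)–(7,2): clear
  edge (7,2)–(11,3): clear
  edge (11,3)–(8,10): crosses AB
  edge (8,10)–(0,9): clear
  → BLOCKED
Obstacle 3 [(0,24) (2,14) (6,13)]:
  edge (0,24)–(2,14): clear
  edge (2,14)–(6,13): clear
  edge (6,13)–(0,24): clear
  midpoint (23/2,9) outside
  → clear
Obstacle 4 [(14,24) (19,14) (22,24)]:
  edge (14,24)–(19,14): crosses AB
  edge (19,14)–(22,24): crosses AB
  edge (22,24)–(14,24): clear
  → BLOCKED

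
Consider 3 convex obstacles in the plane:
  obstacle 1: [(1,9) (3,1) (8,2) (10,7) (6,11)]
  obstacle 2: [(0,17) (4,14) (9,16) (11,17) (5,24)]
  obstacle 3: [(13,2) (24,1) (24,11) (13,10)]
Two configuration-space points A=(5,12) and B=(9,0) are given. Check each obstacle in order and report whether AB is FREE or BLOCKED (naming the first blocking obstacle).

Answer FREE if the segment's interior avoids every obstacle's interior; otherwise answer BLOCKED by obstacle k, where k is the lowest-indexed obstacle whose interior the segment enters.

BLOCKED by obstacle 1

Obstacle 1 [(1,9) (3,1) (8,2) (10,7) (6,11)]:
  edge (1,9)–(3,1): clear
  edge (3,1)–(8,2): clear
  edge (8,2)–(10,7): crosses AB
  edge (10,7)–(6,11): clear
  edge (6,11)–(1,9): crosses AB
  → BLOCKED
Obstacle 2 [(0,17) (4,14) (9,16) (11,17) (5,24)]:
  edge (0,17)–(4,14): clear
  edge (4,14)–(9,16): clear
  edge (9,16)–(11,17): clear
  edge (11,17)–(5,24): clear
  edge (5,24)–(0,17): clear
  midpoint (7,6) outside
  → clear
Obstacle 3 [(13,2) (24,1) (24,11) (13,10)]:
  edge (13,2)–(24,1): clear
  edge (24,1)–(24,11): clear
  edge (24,11)–(13,10): clear
  edge (13,10)–(13,2): clear
  midpoint (7,6) outside
  → clear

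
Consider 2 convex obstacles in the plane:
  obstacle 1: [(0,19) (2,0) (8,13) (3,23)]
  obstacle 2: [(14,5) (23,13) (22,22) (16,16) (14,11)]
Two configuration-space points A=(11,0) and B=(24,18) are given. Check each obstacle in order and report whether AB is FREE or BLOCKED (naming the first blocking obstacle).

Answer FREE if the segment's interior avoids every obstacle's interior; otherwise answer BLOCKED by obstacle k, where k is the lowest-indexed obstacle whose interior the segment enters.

Obstacle 1 [(0,19) (2,0) (8,13) (3,23)]:
  edge (0,19)–(2,0): clear
  edge (2,0)–(8,13): clear
  edge (8,13)–(3,23): clear
  edge (3,23)–(0,19): clear
  midpoint (35/2,9) outside
  → clear
Obstacle 2 [(14,5) (23,13) (22,22) (16,16) (14,11)]:
  edge (14,5)–(23,13): crosses AB
  edge (23,13)–(22,22): crosses AB
  edge (22,22)–(16,16): clear
  edge (16,16)–(14,11): clear
  edge (14,11)–(14,5): clear
  → BLOCKED

BLOCKED by obstacle 2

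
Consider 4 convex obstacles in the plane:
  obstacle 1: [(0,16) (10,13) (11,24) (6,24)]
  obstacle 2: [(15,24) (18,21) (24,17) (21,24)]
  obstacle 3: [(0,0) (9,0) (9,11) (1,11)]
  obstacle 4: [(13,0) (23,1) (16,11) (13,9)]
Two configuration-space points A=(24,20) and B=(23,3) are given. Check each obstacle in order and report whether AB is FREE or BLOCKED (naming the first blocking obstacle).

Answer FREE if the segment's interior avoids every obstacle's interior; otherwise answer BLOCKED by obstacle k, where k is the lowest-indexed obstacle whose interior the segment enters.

BLOCKED by obstacle 2

Obstacle 1 [(0,16) (10,13) (11,24) (6,24)]:
  edge (0,16)–(10,13): clear
  edge (10,13)–(11,24): clear
  edge (11,24)–(6,24): clear
  edge (6,24)–(0,16): clear
  midpoint (47/2,23/2) outside
  → clear
Obstacle 2 [(15,24) (18,21) (24,17) (21,24)]:
  edge (15,24)–(18,21): clear
  edge (18,21)–(24,17): crosses AB
  edge (24,17)–(21,24): crosses AB
  edge (21,24)–(15,24): clear
  → BLOCKED
Obstacle 3 [(0,0) (9,0) (9,11) (1,11)]:
  edge (0,0)–(9,0): clear
  edge (9,0)–(9,11): clear
  edge (9,11)–(1,11): clear
  edge (1,11)–(0,0): clear
  midpoint (47/2,23/2) outside
  → clear
Obstacle 4 [(13,0) (23,1) (16,11) (13,9)]:
  edge (13,0)–(23,1): clear
  edge (23,1)–(16,11): clear
  edge (16,11)–(13,9): clear
  edge (13,9)–(13,0): clear
  midpoint (47/2,23/2) outside
  → clear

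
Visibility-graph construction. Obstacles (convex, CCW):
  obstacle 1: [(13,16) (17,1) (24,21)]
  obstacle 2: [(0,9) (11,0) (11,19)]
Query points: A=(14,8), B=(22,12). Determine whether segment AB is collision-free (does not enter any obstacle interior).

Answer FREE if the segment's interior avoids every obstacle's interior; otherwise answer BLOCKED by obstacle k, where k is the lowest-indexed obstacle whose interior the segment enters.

BLOCKED by obstacle 1

Obstacle 1 [(13,16) (17,1) (24,21)]:
  edge (13,16)–(17,1): crosses AB
  edge (17,1)–(24,21): crosses AB
  edge (24,21)–(13,16): clear
  → BLOCKED
Obstacle 2 [(0,9) (11,0) (11,19)]:
  edge (0,9)–(11,0): clear
  edge (11,0)–(11,19): clear
  edge (11,19)–(0,9): clear
  midpoint (18,10) outside
  → clear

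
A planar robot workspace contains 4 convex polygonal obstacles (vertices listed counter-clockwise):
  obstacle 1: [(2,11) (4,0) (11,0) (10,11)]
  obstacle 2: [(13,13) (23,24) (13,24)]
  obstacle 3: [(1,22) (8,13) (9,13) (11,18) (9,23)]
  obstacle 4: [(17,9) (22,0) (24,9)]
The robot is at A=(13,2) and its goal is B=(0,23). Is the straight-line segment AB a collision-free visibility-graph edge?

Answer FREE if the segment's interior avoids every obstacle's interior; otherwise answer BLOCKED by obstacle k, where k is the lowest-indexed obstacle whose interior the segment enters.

BLOCKED by obstacle 1

Obstacle 1 [(2,11) (4,0) (11,0) (10,11)]:
  edge (2,11)–(4,0): clear
  edge (4,0)–(11,0): clear
  edge (11,0)–(10,11): crosses AB
  edge (10,11)–(2,11): crosses AB
  → BLOCKED
Obstacle 2 [(13,13) (23,24) (13,24)]:
  edge (13,13)–(23,24): clear
  edge (23,24)–(13,24): clear
  edge (13,24)–(13,13): clear
  midpoint (13/2,25/2) outside
  → clear
Obstacle 3 [(1,22) (8,13) (9,13) (11,18) (9,23)]:
  edge (1,22)–(8,13): clear
  edge (8,13)–(9,13): clear
  edge (9,13)–(11,18): clear
  edge (11,18)–(9,23): clear
  edge (9,23)–(1,22): clear
  midpoint (13/2,25/2) outside
  → clear
Obstacle 4 [(17,9) (22,0) (24,9)]:
  edge (17,9)–(22,0): clear
  edge (22,0)–(24,9): clear
  edge (24,9)–(17,9): clear
  midpoint (13/2,25/2) outside
  → clear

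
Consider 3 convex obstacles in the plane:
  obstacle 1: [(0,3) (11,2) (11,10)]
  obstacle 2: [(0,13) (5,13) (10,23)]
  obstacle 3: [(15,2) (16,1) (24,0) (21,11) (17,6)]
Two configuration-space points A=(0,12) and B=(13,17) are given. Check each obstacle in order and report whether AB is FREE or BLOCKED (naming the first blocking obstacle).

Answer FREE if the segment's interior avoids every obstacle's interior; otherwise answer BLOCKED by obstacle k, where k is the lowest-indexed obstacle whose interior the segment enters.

BLOCKED by obstacle 2

Obstacle 1 [(0,3) (11,2) (11,10)]:
  edge (0,3)–(11,2): clear
  edge (11,2)–(11,10): clear
  edge (11,10)–(0,3): clear
  midpoint (13/2,29/2) outside
  → clear
Obstacle 2 [(0,13) (5,13) (10,23)]:
  edge (0,13)–(5,13): crosses AB
  edge (5,13)–(10,23): crosses AB
  edge (10,23)–(0,13): clear
  → BLOCKED
Obstacle 3 [(15,2) (16,1) (24,0) (21,11) (17,6)]:
  edge (15,2)–(16,1): clear
  edge (16,1)–(24,0): clear
  edge (24,0)–(21,11): clear
  edge (21,11)–(17,6): clear
  edge (17,6)–(15,2): clear
  midpoint (13/2,29/2) outside
  → clear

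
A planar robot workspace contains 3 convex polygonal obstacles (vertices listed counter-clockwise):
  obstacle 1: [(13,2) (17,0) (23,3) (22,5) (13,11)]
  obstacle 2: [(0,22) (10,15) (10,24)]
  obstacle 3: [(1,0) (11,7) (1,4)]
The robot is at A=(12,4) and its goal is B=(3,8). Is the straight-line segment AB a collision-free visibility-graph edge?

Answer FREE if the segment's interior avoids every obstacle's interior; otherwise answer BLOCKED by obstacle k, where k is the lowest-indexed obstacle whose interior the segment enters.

Obstacle 1 [(13,2) (17,0) (23,3) (22,5) (13,11)]:
  edge (13,2)–(17,0): clear
  edge (17,0)–(23,3): clear
  edge (23,3)–(22,5): clear
  edge (22,5)–(13,11): clear
  edge (13,11)–(13,2): clear
  midpoint (15/2,6) outside
  → clear
Obstacle 2 [(0,22) (10,15) (10,24)]:
  edge (0,22)–(10,15): clear
  edge (10,15)–(10,24): clear
  edge (10,24)–(0,22): clear
  midpoint (15/2,6) outside
  → clear
Obstacle 3 [(1,0) (11,7) (1,4)]:
  edge (1,0)–(11,7): crosses AB
  edge (11,7)–(1,4): crosses AB
  edge (1,4)–(1,0): clear
  → BLOCKED

BLOCKED by obstacle 3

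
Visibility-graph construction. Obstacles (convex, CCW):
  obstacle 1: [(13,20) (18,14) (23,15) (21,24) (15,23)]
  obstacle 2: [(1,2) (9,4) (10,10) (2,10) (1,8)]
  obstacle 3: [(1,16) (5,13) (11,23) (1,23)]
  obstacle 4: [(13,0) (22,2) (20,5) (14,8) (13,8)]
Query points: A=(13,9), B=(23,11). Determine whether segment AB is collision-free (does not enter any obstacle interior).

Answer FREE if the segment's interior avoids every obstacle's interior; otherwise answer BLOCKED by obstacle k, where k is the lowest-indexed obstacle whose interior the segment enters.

Obstacle 1 [(13,20) (18,14) (23,15) (21,24) (15,23)]:
  edge (13,20)–(18,14): clear
  edge (18,14)–(23,15): clear
  edge (23,15)–(21,24): clear
  edge (21,24)–(15,23): clear
  edge (15,23)–(13,20): clear
  midpoint (18,10) outside
  → clear
Obstacle 2 [(1,2) (9,4) (10,10) (2,10) (1,8)]:
  edge (1,2)–(9,4): clear
  edge (9,4)–(10,10): clear
  edge (10,10)–(2,10): clear
  edge (2,10)–(1,8): clear
  edge (1,8)–(1,2): clear
  midpoint (18,10) outside
  → clear
Obstacle 3 [(1,16) (5,13) (11,23) (1,23)]:
  edge (1,16)–(5,13): clear
  edge (5,13)–(11,23): clear
  edge (11,23)–(1,23): clear
  edge (1,23)–(1,16): clear
  midpoint (18,10) outside
  → clear
Obstacle 4 [(13,0) (22,2) (20,5) (14,8) (13,8)]:
  edge (13,0)–(22,2): clear
  edge (22,2)–(20,5): clear
  edge (20,5)–(14,8): clear
  edge (14,8)–(13,8): clear
  edge (13,8)–(13,0): clear
  midpoint (18,10) outside
  → clear

FREE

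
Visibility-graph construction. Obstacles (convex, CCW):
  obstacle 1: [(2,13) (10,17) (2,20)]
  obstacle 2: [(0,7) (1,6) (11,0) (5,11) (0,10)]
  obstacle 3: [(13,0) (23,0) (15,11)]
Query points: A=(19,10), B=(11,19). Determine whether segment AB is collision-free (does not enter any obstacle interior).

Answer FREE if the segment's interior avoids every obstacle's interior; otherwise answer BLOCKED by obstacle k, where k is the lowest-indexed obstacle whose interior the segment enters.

Obstacle 1 [(2,13) (10,17) (2,20)]:
  edge (2,13)–(10,17): clear
  edge (10,17)–(2,20): clear
  edge (2,20)–(2,13): clear
  midpoint (15,29/2) outside
  → clear
Obstacle 2 [(0,7) (1,6) (11,0) (5,11) (0,10)]:
  edge (0,7)–(1,6): clear
  edge (1,6)–(11,0): clear
  edge (11,0)–(5,11): clear
  edge (5,11)–(0,10): clear
  edge (0,10)–(0,7): clear
  midpoint (15,29/2) outside
  → clear
Obstacle 3 [(13,0) (23,0) (15,11)]:
  edge (13,0)–(23,0): clear
  edge (23,0)–(15,11): clear
  edge (15,11)–(13,0): clear
  midpoint (15,29/2) outside
  → clear

FREE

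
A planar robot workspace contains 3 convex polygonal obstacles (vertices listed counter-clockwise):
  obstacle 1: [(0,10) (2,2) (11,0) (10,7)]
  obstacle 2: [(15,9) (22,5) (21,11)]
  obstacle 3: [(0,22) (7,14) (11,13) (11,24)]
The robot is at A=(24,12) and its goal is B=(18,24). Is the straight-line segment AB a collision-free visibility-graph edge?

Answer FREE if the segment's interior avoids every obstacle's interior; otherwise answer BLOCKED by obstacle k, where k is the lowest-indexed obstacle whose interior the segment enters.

Obstacle 1 [(0,10) (2,2) (11,0) (10,7)]:
  edge (0,10)–(2,2): clear
  edge (2,2)–(11,0): clear
  edge (11,0)–(10,7): clear
  edge (10,7)–(0,10): clear
  midpoint (21,18) outside
  → clear
Obstacle 2 [(15,9) (22,5) (21,11)]:
  edge (15,9)–(22,5): clear
  edge (22,5)–(21,11): clear
  edge (21,11)–(15,9): clear
  midpoint (21,18) outside
  → clear
Obstacle 3 [(0,22) (7,14) (11,13) (11,24)]:
  edge (0,22)–(7,14): clear
  edge (7,14)–(11,13): clear
  edge (11,13)–(11,24): clear
  edge (11,24)–(0,22): clear
  midpoint (21,18) outside
  → clear

FREE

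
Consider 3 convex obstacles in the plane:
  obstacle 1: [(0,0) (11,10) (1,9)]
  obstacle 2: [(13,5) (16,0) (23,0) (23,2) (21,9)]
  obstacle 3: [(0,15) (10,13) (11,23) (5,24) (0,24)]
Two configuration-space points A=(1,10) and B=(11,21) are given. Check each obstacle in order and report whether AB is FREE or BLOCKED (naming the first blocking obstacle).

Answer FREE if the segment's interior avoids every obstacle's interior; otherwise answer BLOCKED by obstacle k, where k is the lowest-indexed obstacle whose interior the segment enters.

Obstacle 1 [(0,0) (11,10) (1,9)]:
  edge (0,0)–(11,10): clear
  edge (11,10)–(1,9): clear
  edge (1,9)–(0,0): clear
  midpoint (6,31/2) outside
  → clear
Obstacle 2 [(13,5) (16,0) (23,0) (23,2) (21,9)]:
  edge (13,5)–(16,0): clear
  edge (16,0)–(23,0): clear
  edge (23,0)–(23,2): clear
  edge (23,2)–(21,9): clear
  edge (21,9)–(13,5): clear
  midpoint (6,31/2) outside
  → clear
Obstacle 3 [(0,15) (10,13) (11,23) (5,24) (0,24)]:
  edge (0,15)–(10,13): crosses AB
  edge (10,13)–(11,23): crosses AB
  edge (11,23)–(5,24): clear
  edge (5,24)–(0,24): clear
  edge (0,24)–(0,15): clear
  → BLOCKED

BLOCKED by obstacle 3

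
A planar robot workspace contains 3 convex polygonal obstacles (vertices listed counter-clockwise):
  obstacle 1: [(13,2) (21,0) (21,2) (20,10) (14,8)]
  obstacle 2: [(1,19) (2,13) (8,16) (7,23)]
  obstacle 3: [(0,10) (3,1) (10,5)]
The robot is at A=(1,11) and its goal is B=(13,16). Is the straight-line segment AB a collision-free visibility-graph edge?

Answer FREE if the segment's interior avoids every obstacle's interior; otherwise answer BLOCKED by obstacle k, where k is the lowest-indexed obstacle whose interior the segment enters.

FREE

Obstacle 1 [(13,2) (21,0) (21,2) (20,10) (14,8)]:
  edge (13,2)–(21,0): clear
  edge (21,0)–(21,2): clear
  edge (21,2)–(20,10): clear
  edge (20,10)–(14,8): clear
  edge (14,8)–(13,2): clear
  midpoint (7,27/2) outside
  → clear
Obstacle 2 [(1,19) (2,13) (8,16) (7,23)]:
  edge (1,19)–(2,13): clear
  edge (2,13)–(8,16): clear
  edge (8,16)–(7,23): clear
  edge (7,23)–(1,19): clear
  midpoint (7,27/2) outside
  → clear
Obstacle 3 [(0,10) (3,1) (10,5)]:
  edge (0,10)–(3,1): clear
  edge (3,1)–(10,5): clear
  edge (10,5)–(0,10): clear
  midpoint (7,27/2) outside
  → clear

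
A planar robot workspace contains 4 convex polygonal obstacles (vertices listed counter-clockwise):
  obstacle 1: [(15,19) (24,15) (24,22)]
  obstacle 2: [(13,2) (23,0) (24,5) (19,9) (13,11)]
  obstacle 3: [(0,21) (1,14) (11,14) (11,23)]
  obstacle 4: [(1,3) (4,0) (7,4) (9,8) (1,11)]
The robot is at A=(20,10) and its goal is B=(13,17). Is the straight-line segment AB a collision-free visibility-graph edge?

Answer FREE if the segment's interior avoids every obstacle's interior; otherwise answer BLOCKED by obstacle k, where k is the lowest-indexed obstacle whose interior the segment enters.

FREE

Obstacle 1 [(15,19) (24,15) (24,22)]:
  edge (15,19)–(24,15): clear
  edge (24,15)–(24,22): clear
  edge (24,22)–(15,19): clear
  midpoint (33/2,27/2) outside
  → clear
Obstacle 2 [(13,2) (23,0) (24,5) (19,9) (13,11)]:
  edge (13,2)–(23,0): clear
  edge (23,0)–(24,5): clear
  edge (24,5)–(19,9): clear
  edge (19,9)–(13,11): clear
  edge (13,11)–(13,2): clear
  midpoint (33/2,27/2) outside
  → clear
Obstacle 3 [(0,21) (1,14) (11,14) (11,23)]:
  edge (0,21)–(1,14): clear
  edge (1,14)–(11,14): clear
  edge (11,14)–(11,23): clear
  edge (11,23)–(0,21): clear
  midpoint (33/2,27/2) outside
  → clear
Obstacle 4 [(1,3) (4,0) (7,4) (9,8) (1,11)]:
  edge (1,3)–(4,0): clear
  edge (4,0)–(7,4): clear
  edge (7,4)–(9,8): clear
  edge (9,8)–(1,11): clear
  edge (1,11)–(1,3): clear
  midpoint (33/2,27/2) outside
  → clear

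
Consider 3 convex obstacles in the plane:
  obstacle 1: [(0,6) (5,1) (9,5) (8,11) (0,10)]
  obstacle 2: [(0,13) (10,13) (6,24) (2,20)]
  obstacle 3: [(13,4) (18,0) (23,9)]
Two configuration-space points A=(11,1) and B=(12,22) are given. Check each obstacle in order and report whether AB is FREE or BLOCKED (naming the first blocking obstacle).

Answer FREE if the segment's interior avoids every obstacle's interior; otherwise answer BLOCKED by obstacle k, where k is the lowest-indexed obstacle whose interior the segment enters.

Obstacle 1 [(0,6) (5,1) (9,5) (8,11) (0,10)]:
  edge (0,6)–(5,1): clear
  edge (5,1)–(9,5): clear
  edge (9,5)–(8,11): clear
  edge (8,11)–(0,10): clear
  edge (0,10)–(0,6): clear
  midpoint (23/2,23/2) outside
  → clear
Obstacle 2 [(0,13) (10,13) (6,24) (2,20)]:
  edge (0,13)–(10,13): clear
  edge (10,13)–(6,24): clear
  edge (6,24)–(2,20): clear
  edge (2,20)–(0,13): clear
  midpoint (23/2,23/2) outside
  → clear
Obstacle 3 [(13,4) (18,0) (23,9)]:
  edge (13,4)–(18,0): clear
  edge (18,0)–(23,9): clear
  edge (23,9)–(13,4): clear
  midpoint (23/2,23/2) outside
  → clear

FREE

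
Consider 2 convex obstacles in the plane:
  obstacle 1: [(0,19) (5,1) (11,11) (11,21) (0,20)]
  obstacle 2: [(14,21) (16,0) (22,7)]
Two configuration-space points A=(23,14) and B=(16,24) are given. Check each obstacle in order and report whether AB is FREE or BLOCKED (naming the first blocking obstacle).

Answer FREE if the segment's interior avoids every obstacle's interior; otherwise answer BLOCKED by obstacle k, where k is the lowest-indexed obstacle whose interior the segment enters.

Obstacle 1 [(0,19) (5,1) (11,11) (11,21) (0,20)]:
  edge (0,19)–(5,1): clear
  edge (5,1)–(11,11): clear
  edge (11,11)–(11,21): clear
  edge (11,21)–(0,20): clear
  edge (0,20)–(0,19): clear
  midpoint (39/2,19) outside
  → clear
Obstacle 2 [(14,21) (16,0) (22,7)]:
  edge (14,21)–(16,0): clear
  edge (16,0)–(22,7): clear
  edge (22,7)–(14,21): clear
  midpoint (39/2,19) outside
  → clear

FREE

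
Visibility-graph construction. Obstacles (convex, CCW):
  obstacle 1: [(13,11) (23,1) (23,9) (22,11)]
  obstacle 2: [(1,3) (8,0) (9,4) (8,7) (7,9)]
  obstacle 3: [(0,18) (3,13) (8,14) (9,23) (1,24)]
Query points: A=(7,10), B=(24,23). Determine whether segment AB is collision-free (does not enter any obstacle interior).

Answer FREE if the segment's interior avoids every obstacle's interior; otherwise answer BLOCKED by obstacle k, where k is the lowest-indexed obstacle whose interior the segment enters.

Obstacle 1 [(13,11) (23,1) (23,9) (22,11)]:
  edge (13,11)–(23,1): clear
  edge (23,1)–(23,9): clear
  edge (23,9)–(22,11): clear
  edge (22,11)–(13,11): clear
  midpoint (31/2,33/2) outside
  → clear
Obstacle 2 [(1,3) (8,0) (9,4) (8,7) (7,9)]:
  edge (1,3)–(8,0): clear
  edge (8,0)–(9,4): clear
  edge (9,4)–(8,7): clear
  edge (8,7)–(7,9): clear
  edge (7,9)–(1,3): clear
  midpoint (31/2,33/2) outside
  → clear
Obstacle 3 [(0,18) (3,13) (8,14) (9,23) (1,24)]:
  edge (0,18)–(3,13): clear
  edge (3,13)–(8,14): clear
  edge (8,14)–(9,23): clear
  edge (9,23)–(1,24): clear
  edge (1,24)–(0,18): clear
  midpoint (31/2,33/2) outside
  → clear

FREE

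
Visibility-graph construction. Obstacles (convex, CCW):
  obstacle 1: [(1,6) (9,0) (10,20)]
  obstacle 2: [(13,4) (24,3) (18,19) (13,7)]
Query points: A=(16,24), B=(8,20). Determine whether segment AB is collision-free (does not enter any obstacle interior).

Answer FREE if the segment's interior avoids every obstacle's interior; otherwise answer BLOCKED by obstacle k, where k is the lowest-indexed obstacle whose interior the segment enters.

FREE

Obstacle 1 [(1,6) (9,0) (10,20)]:
  edge (1,6)–(9,0): clear
  edge (9,0)–(10,20): clear
  edge (10,20)–(1,6): clear
  midpoint (12,22) outside
  → clear
Obstacle 2 [(13,4) (24,3) (18,19) (13,7)]:
  edge (13,4)–(24,3): clear
  edge (24,3)–(18,19): clear
  edge (18,19)–(13,7): clear
  edge (13,7)–(13,4): clear
  midpoint (12,22) outside
  → clear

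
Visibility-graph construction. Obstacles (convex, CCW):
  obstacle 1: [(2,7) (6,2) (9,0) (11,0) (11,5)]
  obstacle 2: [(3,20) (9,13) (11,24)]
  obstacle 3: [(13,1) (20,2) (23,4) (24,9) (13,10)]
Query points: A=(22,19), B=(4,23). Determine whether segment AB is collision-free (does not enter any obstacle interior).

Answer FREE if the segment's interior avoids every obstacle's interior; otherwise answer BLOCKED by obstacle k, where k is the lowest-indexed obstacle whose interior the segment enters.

BLOCKED by obstacle 2

Obstacle 1 [(2,7) (6,2) (9,0) (11,0) (11,5)]:
  edge (2,7)–(6,2): clear
  edge (6,2)–(9,0): clear
  edge (9,0)–(11,0): clear
  edge (11,0)–(11,5): clear
  edge (11,5)–(2,7): clear
  midpoint (13,21) outside
  → clear
Obstacle 2 [(3,20) (9,13) (11,24)]:
  edge (3,20)–(9,13): clear
  edge (9,13)–(11,24): crosses AB
  edge (11,24)–(3,20): crosses AB
  → BLOCKED
Obstacle 3 [(13,1) (20,2) (23,4) (24,9) (13,10)]:
  edge (13,1)–(20,2): clear
  edge (20,2)–(23,4): clear
  edge (23,4)–(24,9): clear
  edge (24,9)–(13,10): clear
  edge (13,10)–(13,1): clear
  midpoint (13,21) outside
  → clear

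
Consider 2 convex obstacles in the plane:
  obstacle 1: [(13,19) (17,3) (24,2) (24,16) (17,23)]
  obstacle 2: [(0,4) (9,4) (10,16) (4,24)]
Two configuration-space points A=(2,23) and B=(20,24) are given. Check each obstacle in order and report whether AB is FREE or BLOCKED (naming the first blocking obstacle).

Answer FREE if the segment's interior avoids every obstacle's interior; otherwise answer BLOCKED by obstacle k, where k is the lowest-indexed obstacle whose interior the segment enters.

Obstacle 1 [(13,19) (17,3) (24,2) (24,16) (17,23)]:
  edge (13,19)–(17,3): clear
  edge (17,3)–(24,2): clear
  edge (24,2)–(24,16): clear
  edge (24,16)–(17,23): clear
  edge (17,23)–(13,19): clear
  midpoint (11,47/2) outside
  → clear
Obstacle 2 [(0,4) (9,4) (10,16) (4,24)]:
  edge (0,4)–(9,4): clear
  edge (9,4)–(10,16): clear
  edge (10,16)–(4,24): crosses AB
  edge (4,24)–(0,4): crosses AB
  → BLOCKED

BLOCKED by obstacle 2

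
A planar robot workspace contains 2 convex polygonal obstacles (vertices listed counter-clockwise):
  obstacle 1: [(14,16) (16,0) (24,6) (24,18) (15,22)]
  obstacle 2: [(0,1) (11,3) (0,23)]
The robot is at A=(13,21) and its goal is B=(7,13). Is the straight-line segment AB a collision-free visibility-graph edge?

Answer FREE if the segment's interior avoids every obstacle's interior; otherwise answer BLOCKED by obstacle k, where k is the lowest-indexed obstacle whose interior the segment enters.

FREE

Obstacle 1 [(14,16) (16,0) (24,6) (24,18) (15,22)]:
  edge (14,16)–(16,0): clear
  edge (16,0)–(24,6): clear
  edge (24,6)–(24,18): clear
  edge (24,18)–(15,22): clear
  edge (15,22)–(14,16): clear
  midpoint (10,17) outside
  → clear
Obstacle 2 [(0,1) (11,3) (0,23)]:
  edge (0,1)–(11,3): clear
  edge (11,3)–(0,23): clear
  edge (0,23)–(0,1): clear
  midpoint (10,17) outside
  → clear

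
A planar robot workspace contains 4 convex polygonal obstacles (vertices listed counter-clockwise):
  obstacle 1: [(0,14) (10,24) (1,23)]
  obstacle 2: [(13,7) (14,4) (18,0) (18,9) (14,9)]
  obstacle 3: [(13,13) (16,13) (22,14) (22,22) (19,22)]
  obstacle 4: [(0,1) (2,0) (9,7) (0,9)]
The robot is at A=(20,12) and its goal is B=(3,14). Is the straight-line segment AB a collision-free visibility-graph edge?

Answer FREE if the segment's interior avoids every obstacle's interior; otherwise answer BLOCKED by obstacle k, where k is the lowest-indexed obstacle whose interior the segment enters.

FREE

Obstacle 1 [(0,14) (10,24) (1,23)]:
  edge (0,14)–(10,24): clear
  edge (10,24)–(1,23): clear
  edge (1,23)–(0,14): clear
  midpoint (23/2,13) outside
  → clear
Obstacle 2 [(13,7) (14,4) (18,0) (18,9) (14,9)]:
  edge (13,7)–(14,4): clear
  edge (14,4)–(18,0): clear
  edge (18,0)–(18,9): clear
  edge (18,9)–(14,9): clear
  edge (14,9)–(13,7): clear
  midpoint (23/2,13) outside
  → clear
Obstacle 3 [(13,13) (16,13) (22,14) (22,22) (19,22)]:
  edge (13,13)–(16,13): clear
  edge (16,13)–(22,14): clear
  edge (22,14)–(22,22): clear
  edge (22,22)–(19,22): clear
  edge (19,22)–(13,13): clear
  midpoint (23/2,13) outside
  → clear
Obstacle 4 [(0,1) (2,0) (9,7) (0,9)]:
  edge (0,1)–(2,0): clear
  edge (2,0)–(9,7): clear
  edge (9,7)–(0,9): clear
  edge (0,9)–(0,1): clear
  midpoint (23/2,13) outside
  → clear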